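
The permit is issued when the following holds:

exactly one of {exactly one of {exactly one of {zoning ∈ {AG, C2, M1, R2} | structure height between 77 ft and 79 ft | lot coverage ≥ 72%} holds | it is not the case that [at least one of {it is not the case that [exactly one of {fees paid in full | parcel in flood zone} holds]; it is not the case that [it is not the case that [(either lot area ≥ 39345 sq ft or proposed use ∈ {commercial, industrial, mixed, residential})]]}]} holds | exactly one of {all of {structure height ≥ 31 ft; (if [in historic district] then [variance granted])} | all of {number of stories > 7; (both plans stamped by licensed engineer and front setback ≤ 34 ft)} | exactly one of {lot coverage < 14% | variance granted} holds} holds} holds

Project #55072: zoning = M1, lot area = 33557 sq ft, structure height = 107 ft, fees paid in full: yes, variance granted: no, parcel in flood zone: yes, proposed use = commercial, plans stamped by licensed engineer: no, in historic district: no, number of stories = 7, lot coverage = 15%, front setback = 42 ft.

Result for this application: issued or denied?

Atomic conditions:
  zoning ∈ {AG, C2, M1, R2}: M1 is in the set → true
  structure height between 77 ft and 79 ft: 107 in [77, 79] is false
  lot coverage ≥ 72%: 15 ≥ 72 is false
  fees paid in full: yes → true
  parcel in flood zone: yes → true
  lot area ≥ 39345 sq ft: 33557 ≥ 39345 is false
  proposed use ∈ {commercial, industrial, mixed, residential}: commercial is in the set → true
  structure height ≥ 31 ft: 107 ≥ 31 is true
  in historic district: no → false
  variance granted: no → false
  number of stories > 7: 7 > 7 is false
  plans stamped by licensed engineer: no → false
  front setback ≤ 34 ft: 42 ≤ 34 is false
  lot coverage < 14%: 15 < 14 is false
Combine:
[1.1] exactly-one(true, false, false) = true
[1.2.1.1.1] exactly-one(true, true) = false
[1.2.1.1] NOT false = true
[1.2.1.2.1.1] false OR true = true
[1.2.1.2.1] NOT true = false
[1.2.1.2] NOT false = true
[1.2.1] true OR true = true
[1.2] NOT true = false
[1] exactly-one(true, false) = true
[2.1.2] false → false (antecedent false ⇒ implication holds) = true
[2.1] true AND true = true
[2.2.2] false AND false = false
[2.2] false AND false = false
[2.3] exactly-one(false, false) = false
[2] exactly-one(true, false, false) = true
[root] exactly-one(true, true) = false
Overall: false → denied

Denied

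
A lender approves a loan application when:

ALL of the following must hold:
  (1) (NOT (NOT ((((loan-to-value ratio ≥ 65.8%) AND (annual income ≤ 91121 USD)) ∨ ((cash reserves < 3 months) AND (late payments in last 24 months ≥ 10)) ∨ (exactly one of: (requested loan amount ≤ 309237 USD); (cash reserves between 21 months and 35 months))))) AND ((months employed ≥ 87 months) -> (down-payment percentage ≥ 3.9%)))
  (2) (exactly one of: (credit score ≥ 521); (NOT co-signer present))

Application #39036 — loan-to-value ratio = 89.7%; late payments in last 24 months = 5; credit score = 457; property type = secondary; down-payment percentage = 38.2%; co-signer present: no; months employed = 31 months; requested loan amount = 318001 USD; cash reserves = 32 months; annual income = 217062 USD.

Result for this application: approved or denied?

Approved

Atomic conditions:
  loan-to-value ratio ≥ 65.8%: 89.7 ≥ 65.8 is true
  annual income ≤ 91121 USD: 217062 ≤ 91121 is false
  cash reserves < 3 months: 32 < 3 is false
  late payments in last 24 months ≥ 10: 5 ≥ 10 is false
  requested loan amount ≤ 309237 USD: 318001 ≤ 309237 is false
  cash reserves between 21 months and 35 months: 32 in [21, 35] is true
  months employed ≥ 87 months: 31 ≥ 87 is false
  down-payment percentage ≥ 3.9%: 38.2 ≥ 3.9 is true
  credit score ≥ 521: 457 ≥ 521 is false
  NOT co-signer present: no → true
Combine:
[1.1.1.1.1] true AND false = false
[1.1.1.1.2] false AND false = false
[1.1.1.1.3] exactly-one(false, true) = true
[1.1.1.1] false OR false OR true = true
[1.1.1] NOT true = false
[1.1] NOT false = true
[1.2] false → true (antecedent false ⇒ implication holds) = true
[1] true AND true = true
[2] exactly-one(false, true) = true
[root] true AND true = true
Overall: true → approved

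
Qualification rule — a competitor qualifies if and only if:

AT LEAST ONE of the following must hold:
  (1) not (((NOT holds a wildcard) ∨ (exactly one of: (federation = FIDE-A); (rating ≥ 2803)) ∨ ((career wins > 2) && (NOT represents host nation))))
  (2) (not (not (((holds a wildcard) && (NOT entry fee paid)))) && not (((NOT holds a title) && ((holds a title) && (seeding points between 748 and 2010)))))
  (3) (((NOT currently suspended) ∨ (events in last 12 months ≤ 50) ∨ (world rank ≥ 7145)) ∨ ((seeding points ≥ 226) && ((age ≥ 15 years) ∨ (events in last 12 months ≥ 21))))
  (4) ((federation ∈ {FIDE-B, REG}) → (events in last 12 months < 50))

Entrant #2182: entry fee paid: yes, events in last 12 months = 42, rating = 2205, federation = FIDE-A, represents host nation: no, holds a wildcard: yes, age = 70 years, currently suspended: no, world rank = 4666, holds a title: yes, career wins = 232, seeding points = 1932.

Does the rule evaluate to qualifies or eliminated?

Atomic conditions:
  NOT holds a wildcard: yes → false
  federation = FIDE-A: FIDE-A == FIDE-A is true
  rating ≥ 2803: 2205 ≥ 2803 is false
  career wins > 2: 232 > 2 is true
  NOT represents host nation: no → true
  holds a wildcard: yes → true
  NOT entry fee paid: yes → false
  NOT holds a title: yes → false
  holds a title: yes → true
  seeding points between 748 and 2010: 1932 in [748, 2010] is true
  NOT currently suspended: no → true
  events in last 12 months ≤ 50: 42 ≤ 50 is true
  world rank ≥ 7145: 4666 ≥ 7145 is false
  seeding points ≥ 226: 1932 ≥ 226 is true
  age ≥ 15 years: 70 ≥ 15 is true
  events in last 12 months ≥ 21: 42 ≥ 21 is true
  federation ∈ {FIDE-B, REG}: FIDE-A is not in the set → false
  events in last 12 months < 50: 42 < 50 is true
Combine:
[1.1.2] exactly-one(true, false) = true
[1.1.3] true AND true = true
[1.1] false OR true OR true = true
[1] NOT true = false
[2.1.1.1] true AND false = false
[2.1.1] NOT false = true
[2.1] NOT true = false
[2.2.1.2] true AND true = true
[2.2.1] false AND true = false
[2.2] NOT false = true
[2] false AND true = false
[3.1] true OR true OR false = true
[3.2.2] true OR true = true
[3.2] true AND true = true
[3] true OR true = true
[4] false → true (antecedent false ⇒ implication holds) = true
[root] false OR false OR true OR true = true
Overall: true → qualifies

Qualifies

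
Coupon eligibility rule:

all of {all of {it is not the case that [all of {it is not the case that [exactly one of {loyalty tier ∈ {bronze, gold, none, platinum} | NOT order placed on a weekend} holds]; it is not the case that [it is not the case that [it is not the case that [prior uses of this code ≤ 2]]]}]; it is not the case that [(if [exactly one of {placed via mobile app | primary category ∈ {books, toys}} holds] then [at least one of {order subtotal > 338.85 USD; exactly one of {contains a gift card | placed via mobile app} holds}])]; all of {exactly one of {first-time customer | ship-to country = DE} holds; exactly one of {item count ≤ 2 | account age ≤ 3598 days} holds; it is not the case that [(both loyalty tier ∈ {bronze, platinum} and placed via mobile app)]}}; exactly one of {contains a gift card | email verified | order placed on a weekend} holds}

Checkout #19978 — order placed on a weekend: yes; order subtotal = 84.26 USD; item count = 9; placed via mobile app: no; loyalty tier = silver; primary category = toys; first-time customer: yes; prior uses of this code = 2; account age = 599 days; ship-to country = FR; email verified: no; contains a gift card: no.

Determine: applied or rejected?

Applied

Atomic conditions:
  loyalty tier ∈ {bronze, gold, none, platinum}: silver is not in the set → false
  NOT order placed on a weekend: yes → false
  prior uses of this code ≤ 2: 2 ≤ 2 is true
  placed via mobile app: no → false
  primary category ∈ {books, toys}: toys is in the set → true
  order subtotal > 338.85 USD: 84.26 > 338.85 is false
  contains a gift card: no → false
  first-time customer: yes → true
  ship-to country = DE: FR == DE is false
  item count ≤ 2: 9 ≤ 2 is false
  account age ≤ 3598 days: 599 ≤ 3598 is true
  loyalty tier ∈ {bronze, platinum}: silver is not in the set → false
  email verified: no → false
  order placed on a weekend: yes → true
Combine:
[1.1.1.1.1] exactly-one(false, false) = false
[1.1.1.1] NOT false = true
[1.1.1.2.1.1] NOT true = false
[1.1.1.2.1] NOT false = true
[1.1.1.2] NOT true = false
[1.1.1] true AND false = false
[1.1] NOT false = true
[1.2.1.1] exactly-one(false, true) = true
[1.2.1.2.2] exactly-one(false, false) = false
[1.2.1.2] false OR false = false
[1.2.1] true → false = false
[1.2] NOT false = true
[1.3.1] exactly-one(true, false) = true
[1.3.2] exactly-one(false, true) = true
[1.3.3.1] false AND false = false
[1.3.3] NOT false = true
[1.3] true AND true AND true = true
[1] true AND true AND true = true
[2] exactly-one(false, false, true) = true
[root] true AND true = true
Overall: true → applied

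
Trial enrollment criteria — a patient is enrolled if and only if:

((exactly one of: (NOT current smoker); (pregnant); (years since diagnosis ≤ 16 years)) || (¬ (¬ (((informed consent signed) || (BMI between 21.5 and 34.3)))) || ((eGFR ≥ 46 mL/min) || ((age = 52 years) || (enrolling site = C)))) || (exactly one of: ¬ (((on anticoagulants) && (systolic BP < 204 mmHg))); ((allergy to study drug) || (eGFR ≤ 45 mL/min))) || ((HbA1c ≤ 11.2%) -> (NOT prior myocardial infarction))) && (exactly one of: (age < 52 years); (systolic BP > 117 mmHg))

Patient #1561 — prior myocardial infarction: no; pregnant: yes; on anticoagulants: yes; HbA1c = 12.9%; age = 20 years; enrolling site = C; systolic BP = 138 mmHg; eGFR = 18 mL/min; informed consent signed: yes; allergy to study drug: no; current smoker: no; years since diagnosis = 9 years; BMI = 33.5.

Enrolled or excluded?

Atomic conditions:
  NOT current smoker: no → true
  pregnant: yes → true
  years since diagnosis ≤ 16 years: 9 ≤ 16 is true
  informed consent signed: yes → true
  BMI between 21.5 and 34.3: 33.5 in [21.5, 34.3] is true
  eGFR ≥ 46 mL/min: 18 ≥ 46 is false
  age = 52 years: 20 == 52 is false
  enrolling site = C: C == C is true
  on anticoagulants: yes → true
  systolic BP < 204 mmHg: 138 < 204 is true
  allergy to study drug: no → false
  eGFR ≤ 45 mL/min: 18 ≤ 45 is true
  HbA1c ≤ 11.2%: 12.9 ≤ 11.2 is false
  NOT prior myocardial infarction: no → true
  age < 52 years: 20 < 52 is true
  systolic BP > 117 mmHg: 138 > 117 is true
Combine:
[1.1] exactly-one(true, true, true) = false
[1.2.1.1.1] true OR true = true
[1.2.1.1] NOT true = false
[1.2.1] NOT false = true
[1.2.2.2] false OR true = true
[1.2.2] false OR true = true
[1.2] true OR true = true
[1.3.1.1] true AND true = true
[1.3.1] NOT true = false
[1.3.2] false OR true = true
[1.3] exactly-one(false, true) = true
[1.4] false → true (antecedent false ⇒ implication holds) = true
[1] false OR true OR true OR true = true
[2] exactly-one(true, true) = false
[root] true AND false = false
Overall: false → excluded

Excluded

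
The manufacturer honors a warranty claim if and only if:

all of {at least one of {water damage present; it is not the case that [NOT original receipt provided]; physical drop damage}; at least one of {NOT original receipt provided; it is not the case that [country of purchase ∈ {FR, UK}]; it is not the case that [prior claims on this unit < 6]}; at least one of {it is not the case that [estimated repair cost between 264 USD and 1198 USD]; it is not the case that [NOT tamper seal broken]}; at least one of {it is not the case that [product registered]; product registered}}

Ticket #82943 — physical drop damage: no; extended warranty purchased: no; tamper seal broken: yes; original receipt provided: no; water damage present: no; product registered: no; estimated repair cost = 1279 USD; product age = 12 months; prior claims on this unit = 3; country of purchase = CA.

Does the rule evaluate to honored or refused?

Refused

Atomic conditions:
  water damage present: no → false
  NOT original receipt provided: no → true
  physical drop damage: no → false
  country of purchase ∈ {FR, UK}: CA is not in the set → false
  prior claims on this unit < 6: 3 < 6 is true
  estimated repair cost between 264 USD and 1198 USD: 1279 in [264, 1198] is false
  NOT tamper seal broken: yes → false
  product registered: no → false
Combine:
[1.2] NOT true = false
[1] false OR false OR false = false
[2.2] NOT false = true
[2.3] NOT true = false
[2] true OR true OR false = true
[3.1] NOT false = true
[3.2] NOT false = true
[3] true OR true = true
[4.1] NOT false = true
[4] true OR false = true
[root] false AND true AND true AND true = false
Overall: false → refused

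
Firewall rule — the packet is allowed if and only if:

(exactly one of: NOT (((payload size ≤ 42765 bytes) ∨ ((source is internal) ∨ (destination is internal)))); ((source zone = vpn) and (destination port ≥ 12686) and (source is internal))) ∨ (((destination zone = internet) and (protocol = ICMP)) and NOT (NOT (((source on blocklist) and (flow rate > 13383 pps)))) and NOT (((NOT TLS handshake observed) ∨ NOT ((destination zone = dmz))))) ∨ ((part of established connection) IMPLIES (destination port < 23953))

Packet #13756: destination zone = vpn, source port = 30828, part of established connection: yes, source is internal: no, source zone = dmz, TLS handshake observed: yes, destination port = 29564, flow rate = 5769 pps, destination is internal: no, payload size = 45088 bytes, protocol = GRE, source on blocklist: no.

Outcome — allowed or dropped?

Atomic conditions:
  payload size ≤ 42765 bytes: 45088 ≤ 42765 is false
  source is internal: no → false
  destination is internal: no → false
  source zone = vpn: dmz == vpn is false
  destination port ≥ 12686: 29564 ≥ 12686 is true
  destination zone = internet: vpn == internet is false
  protocol = ICMP: GRE == ICMP is false
  source on blocklist: no → false
  flow rate > 13383 pps: 5769 > 13383 is false
  NOT TLS handshake observed: yes → false
  destination zone = dmz: vpn == dmz is false
  part of established connection: yes → true
  destination port < 23953: 29564 < 23953 is false
Combine:
[1.1.1.2] false OR false = false
[1.1.1] false OR false = false
[1.1] NOT false = true
[1.2] false AND true AND false = false
[1] exactly-one(true, false) = true
[2.1] false AND false = false
[2.2.1.1] false AND false = false
[2.2.1] NOT false = true
[2.2] NOT true = false
[2.3.1.2] NOT false = true
[2.3.1] false OR true = true
[2.3] NOT true = false
[2] false AND false AND false = false
[3] true → false = false
[root] true OR false OR false = true
Overall: true → allowed

Allowed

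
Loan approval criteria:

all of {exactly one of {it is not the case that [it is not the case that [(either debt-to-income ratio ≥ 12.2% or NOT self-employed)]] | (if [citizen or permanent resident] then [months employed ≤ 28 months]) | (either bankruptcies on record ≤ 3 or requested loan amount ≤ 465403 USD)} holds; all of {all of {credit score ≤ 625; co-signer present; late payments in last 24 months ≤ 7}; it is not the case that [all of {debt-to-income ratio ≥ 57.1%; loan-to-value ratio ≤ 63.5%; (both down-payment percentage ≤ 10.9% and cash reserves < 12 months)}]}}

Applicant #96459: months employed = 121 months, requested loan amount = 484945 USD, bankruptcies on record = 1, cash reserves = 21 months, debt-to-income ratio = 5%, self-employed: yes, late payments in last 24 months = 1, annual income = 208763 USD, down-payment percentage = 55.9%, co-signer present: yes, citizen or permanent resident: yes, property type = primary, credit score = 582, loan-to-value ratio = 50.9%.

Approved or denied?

Atomic conditions:
  debt-to-income ratio ≥ 12.2%: 5 ≥ 12.2 is false
  NOT self-employed: yes → false
  citizen or permanent resident: yes → true
  months employed ≤ 28 months: 121 ≤ 28 is false
  bankruptcies on record ≤ 3: 1 ≤ 3 is true
  requested loan amount ≤ 465403 USD: 484945 ≤ 465403 is false
  credit score ≤ 625: 582 ≤ 625 is true
  co-signer present: yes → true
  late payments in last 24 months ≤ 7: 1 ≤ 7 is true
  debt-to-income ratio ≥ 57.1%: 5 ≥ 57.1 is false
  loan-to-value ratio ≤ 63.5%: 50.9 ≤ 63.5 is true
  down-payment percentage ≤ 10.9%: 55.9 ≤ 10.9 is false
  cash reserves < 12 months: 21 < 12 is false
Combine:
[1.1.1.1] false OR false = false
[1.1.1] NOT false = true
[1.1] NOT true = false
[1.2] true → false = false
[1.3] true OR false = true
[1] exactly-one(false, false, true) = true
[2.1] true AND true AND true = true
[2.2.1.3] false AND false = false
[2.2.1] false AND true AND false = false
[2.2] NOT false = true
[2] true AND true = true
[root] true AND true = true
Overall: true → approved

Approved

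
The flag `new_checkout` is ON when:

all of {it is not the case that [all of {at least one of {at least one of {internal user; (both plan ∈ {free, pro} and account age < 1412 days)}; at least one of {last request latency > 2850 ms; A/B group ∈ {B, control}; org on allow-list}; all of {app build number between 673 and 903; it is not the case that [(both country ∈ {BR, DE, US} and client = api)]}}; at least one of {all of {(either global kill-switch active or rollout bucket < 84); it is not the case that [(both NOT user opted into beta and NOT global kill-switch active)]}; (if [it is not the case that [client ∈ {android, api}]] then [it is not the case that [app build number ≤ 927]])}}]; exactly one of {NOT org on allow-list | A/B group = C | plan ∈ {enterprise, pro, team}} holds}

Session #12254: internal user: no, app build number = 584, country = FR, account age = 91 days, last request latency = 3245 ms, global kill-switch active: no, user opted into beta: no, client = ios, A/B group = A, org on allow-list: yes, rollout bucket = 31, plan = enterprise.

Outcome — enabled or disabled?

Atomic conditions:
  internal user: no → false
  plan ∈ {free, pro}: enterprise is not in the set → false
  account age < 1412 days: 91 < 1412 is true
  last request latency > 2850 ms: 3245 > 2850 is true
  A/B group ∈ {B, control}: A is not in the set → false
  org on allow-list: yes → true
  app build number between 673 and 903: 584 in [673, 903] is false
  country ∈ {BR, DE, US}: FR is not in the set → false
  client = api: ios == api is false
  global kill-switch active: no → false
  rollout bucket < 84: 31 < 84 is true
  NOT user opted into beta: no → true
  NOT global kill-switch active: no → true
  client ∈ {android, api}: ios is not in the set → false
  app build number ≤ 927: 584 ≤ 927 is true
  NOT org on allow-list: yes → false
  A/B group = C: A == C is false
  plan ∈ {enterprise, pro, team}: enterprise is in the set → true
Combine:
[1.1.1.1.2] false AND true = false
[1.1.1.1] false OR false = false
[1.1.1.2] true OR false OR true = true
[1.1.1.3.2.1] false AND false = false
[1.1.1.3.2] NOT false = true
[1.1.1.3] false AND true = false
[1.1.1] false OR true OR false = true
[1.1.2.1.1] false OR true = true
[1.1.2.1.2.1] true AND true = true
[1.1.2.1.2] NOT true = false
[1.1.2.1] true AND false = false
[1.1.2.2.1] NOT false = true
[1.1.2.2.2] NOT true = false
[1.1.2.2] true → false = false
[1.1.2] false OR false = false
[1.1] true AND false = false
[1] NOT false = true
[2] exactly-one(false, false, true) = true
[root] true AND true = true
Overall: true → enabled

Enabled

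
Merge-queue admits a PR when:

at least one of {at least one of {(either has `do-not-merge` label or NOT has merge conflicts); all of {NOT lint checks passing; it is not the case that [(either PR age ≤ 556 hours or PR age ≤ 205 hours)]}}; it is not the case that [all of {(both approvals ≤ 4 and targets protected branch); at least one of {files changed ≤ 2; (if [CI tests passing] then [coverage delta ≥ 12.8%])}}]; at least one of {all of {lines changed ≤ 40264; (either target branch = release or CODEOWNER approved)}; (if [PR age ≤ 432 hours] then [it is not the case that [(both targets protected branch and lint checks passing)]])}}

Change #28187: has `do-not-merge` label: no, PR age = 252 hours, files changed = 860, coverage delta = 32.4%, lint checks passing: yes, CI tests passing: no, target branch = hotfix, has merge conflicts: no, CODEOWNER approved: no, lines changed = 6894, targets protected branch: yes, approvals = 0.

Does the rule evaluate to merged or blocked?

Atomic conditions:
  has `do-not-merge` label: no → false
  NOT has merge conflicts: no → true
  NOT lint checks passing: yes → false
  PR age ≤ 556 hours: 252 ≤ 556 is true
  PR age ≤ 205 hours: 252 ≤ 205 is false
  approvals ≤ 4: 0 ≤ 4 is true
  targets protected branch: yes → true
  files changed ≤ 2: 860 ≤ 2 is false
  CI tests passing: no → false
  coverage delta ≥ 12.8%: 32.4 ≥ 12.8 is true
  lines changed ≤ 40264: 6894 ≤ 40264 is true
  target branch = release: hotfix == release is false
  CODEOWNER approved: no → false
  PR age ≤ 432 hours: 252 ≤ 432 is true
  lint checks passing: yes → true
Combine:
[1.1] false OR true = true
[1.2.2.1] true OR false = true
[1.2.2] NOT true = false
[1.2] false AND false = false
[1] true OR false = true
[2.1.1] true AND true = true
[2.1.2.2] false → true (antecedent false ⇒ implication holds) = true
[2.1.2] false OR true = true
[2.1] true AND true = true
[2] NOT true = false
[3.1.2] false OR false = false
[3.1] true AND false = false
[3.2.2.1] true AND true = true
[3.2.2] NOT true = false
[3.2] true → false = false
[3] false OR false = false
[root] true OR false OR false = true
Overall: true → merged

Merged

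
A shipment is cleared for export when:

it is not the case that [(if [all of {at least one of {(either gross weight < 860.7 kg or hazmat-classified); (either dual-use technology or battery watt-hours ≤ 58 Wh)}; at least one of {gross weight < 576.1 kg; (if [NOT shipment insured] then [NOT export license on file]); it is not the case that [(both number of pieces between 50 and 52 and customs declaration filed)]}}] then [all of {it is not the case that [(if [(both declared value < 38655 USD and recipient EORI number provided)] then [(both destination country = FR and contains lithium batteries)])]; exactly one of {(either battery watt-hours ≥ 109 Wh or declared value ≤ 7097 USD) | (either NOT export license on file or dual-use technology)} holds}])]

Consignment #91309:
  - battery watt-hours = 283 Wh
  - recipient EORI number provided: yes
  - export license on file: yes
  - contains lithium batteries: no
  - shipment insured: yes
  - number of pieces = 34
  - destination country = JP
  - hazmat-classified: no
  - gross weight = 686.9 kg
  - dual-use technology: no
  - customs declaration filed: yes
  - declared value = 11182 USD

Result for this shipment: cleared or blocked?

Blocked

Atomic conditions:
  gross weight < 860.7 kg: 686.9 < 860.7 is true
  hazmat-classified: no → false
  dual-use technology: no → false
  battery watt-hours ≤ 58 Wh: 283 ≤ 58 is false
  gross weight < 576.1 kg: 686.9 < 576.1 is false
  NOT shipment insured: yes → false
  NOT export license on file: yes → false
  number of pieces between 50 and 52: 34 in [50, 52] is false
  customs declaration filed: yes → true
  declared value < 38655 USD: 11182 < 38655 is true
  recipient EORI number provided: yes → true
  destination country = FR: JP == FR is false
  contains lithium batteries: no → false
  battery watt-hours ≥ 109 Wh: 283 ≥ 109 is true
  declared value ≤ 7097 USD: 11182 ≤ 7097 is false
Combine:
[1.1.1.1] true OR false = true
[1.1.1.2] false OR false = false
[1.1.1] true OR false = true
[1.1.2.2] false → false (antecedent false ⇒ implication holds) = true
[1.1.2.3.1] false AND true = false
[1.1.2.3] NOT false = true
[1.1.2] false OR true OR true = true
[1.1] true AND true = true
[1.2.1.1.1] true AND true = true
[1.2.1.1.2] false AND false = false
[1.2.1.1] true → false = false
[1.2.1] NOT false = true
[1.2.2.1] true OR false = true
[1.2.2.2] false OR false = false
[1.2.2] exactly-one(true, false) = true
[1.2] true AND true = true
[1] true → true = true
[root] NOT true = false
Overall: false → blocked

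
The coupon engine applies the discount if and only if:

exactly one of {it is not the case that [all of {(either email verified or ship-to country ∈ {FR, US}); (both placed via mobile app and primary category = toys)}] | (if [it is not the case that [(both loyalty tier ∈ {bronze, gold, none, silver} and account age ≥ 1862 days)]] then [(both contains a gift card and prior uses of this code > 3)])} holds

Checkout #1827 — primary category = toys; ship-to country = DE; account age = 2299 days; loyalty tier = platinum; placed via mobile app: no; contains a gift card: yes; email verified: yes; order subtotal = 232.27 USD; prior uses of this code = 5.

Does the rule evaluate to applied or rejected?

Atomic conditions:
  email verified: yes → true
  ship-to country ∈ {FR, US}: DE is not in the set → false
  placed via mobile app: no → false
  primary category = toys: toys == toys is true
  loyalty tier ∈ {bronze, gold, none, silver}: platinum is not in the set → false
  account age ≥ 1862 days: 2299 ≥ 1862 is true
  contains a gift card: yes → true
  prior uses of this code > 3: 5 > 3 is true
Combine:
[1.1.1] true OR false = true
[1.1.2] false AND true = false
[1.1] true AND false = false
[1] NOT false = true
[2.1.1] false AND true = false
[2.1] NOT false = true
[2.2] true AND true = true
[2] true → true = true
[root] exactly-one(true, true) = false
Overall: false → rejected

Rejected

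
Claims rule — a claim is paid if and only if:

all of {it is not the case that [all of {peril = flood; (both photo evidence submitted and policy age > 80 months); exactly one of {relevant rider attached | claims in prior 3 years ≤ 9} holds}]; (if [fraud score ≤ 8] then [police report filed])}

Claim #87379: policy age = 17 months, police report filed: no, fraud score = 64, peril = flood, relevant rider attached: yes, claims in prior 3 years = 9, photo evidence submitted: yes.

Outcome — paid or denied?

Atomic conditions:
  peril = flood: flood == flood is true
  photo evidence submitted: yes → true
  policy age > 80 months: 17 > 80 is false
  relevant rider attached: yes → true
  claims in prior 3 years ≤ 9: 9 ≤ 9 is true
  fraud score ≤ 8: 64 ≤ 8 is false
  police report filed: no → false
Combine:
[1.1.2] true AND false = false
[1.1.3] exactly-one(true, true) = false
[1.1] true AND false AND false = false
[1] NOT false = true
[2] false → false (antecedent false ⇒ implication holds) = true
[root] true AND true = true
Overall: true → paid

Paid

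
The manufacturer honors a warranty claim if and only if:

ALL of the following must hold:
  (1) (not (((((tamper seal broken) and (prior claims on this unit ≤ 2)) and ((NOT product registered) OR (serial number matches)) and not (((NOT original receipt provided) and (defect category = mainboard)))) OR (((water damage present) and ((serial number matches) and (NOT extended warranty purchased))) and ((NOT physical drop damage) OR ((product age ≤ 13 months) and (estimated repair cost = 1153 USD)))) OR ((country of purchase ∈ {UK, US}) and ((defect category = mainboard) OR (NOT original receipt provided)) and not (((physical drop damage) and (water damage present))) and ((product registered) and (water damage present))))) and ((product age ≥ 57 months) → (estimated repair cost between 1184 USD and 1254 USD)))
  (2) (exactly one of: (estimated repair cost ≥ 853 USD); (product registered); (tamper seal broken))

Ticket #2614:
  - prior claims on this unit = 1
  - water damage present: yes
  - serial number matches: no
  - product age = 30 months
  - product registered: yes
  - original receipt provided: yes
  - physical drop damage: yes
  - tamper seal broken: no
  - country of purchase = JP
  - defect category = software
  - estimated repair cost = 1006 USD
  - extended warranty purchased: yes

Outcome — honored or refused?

Atomic conditions:
  tamper seal broken: no → false
  prior claims on this unit ≤ 2: 1 ≤ 2 is true
  NOT product registered: yes → false
  serial number matches: no → false
  NOT original receipt provided: yes → false
  defect category = mainboard: software == mainboard is false
  water damage present: yes → true
  NOT extended warranty purchased: yes → false
  NOT physical drop damage: yes → false
  product age ≤ 13 months: 30 ≤ 13 is false
  estimated repair cost = 1153 USD: 1006 == 1153 is false
  country of purchase ∈ {UK, US}: JP is not in the set → false
  physical drop damage: yes → true
  product registered: yes → true
  product age ≥ 57 months: 30 ≥ 57 is false
  estimated repair cost between 1184 USD and 1254 USD: 1006 in [1184, 1254] is false
  estimated repair cost ≥ 853 USD: 1006 ≥ 853 is true
Combine:
[1.1.1.1.1] false AND true = false
[1.1.1.1.2] false OR false = false
[1.1.1.1.3.1] false AND false = false
[1.1.1.1.3] NOT false = true
[1.1.1.1] false AND false AND true = false
[1.1.1.2.1.2] false AND false = false
[1.1.1.2.1] true AND false = false
[1.1.1.2.2.2] false AND false = false
[1.1.1.2.2] false OR false = false
[1.1.1.2] false AND false = false
[1.1.1.3.2] false OR false = false
[1.1.1.3.3.1] true AND true = true
[1.1.1.3.3] NOT true = false
[1.1.1.3.4] true AND true = true
[1.1.1.3] false AND false AND false AND true = false
[1.1.1] false OR false OR false = false
[1.1] NOT false = true
[1.2] false → false (antecedent false ⇒ implication holds) = true
[1] true AND true = true
[2] exactly-one(true, true, false) = false
[root] true AND false = false
Overall: false → refused

Refused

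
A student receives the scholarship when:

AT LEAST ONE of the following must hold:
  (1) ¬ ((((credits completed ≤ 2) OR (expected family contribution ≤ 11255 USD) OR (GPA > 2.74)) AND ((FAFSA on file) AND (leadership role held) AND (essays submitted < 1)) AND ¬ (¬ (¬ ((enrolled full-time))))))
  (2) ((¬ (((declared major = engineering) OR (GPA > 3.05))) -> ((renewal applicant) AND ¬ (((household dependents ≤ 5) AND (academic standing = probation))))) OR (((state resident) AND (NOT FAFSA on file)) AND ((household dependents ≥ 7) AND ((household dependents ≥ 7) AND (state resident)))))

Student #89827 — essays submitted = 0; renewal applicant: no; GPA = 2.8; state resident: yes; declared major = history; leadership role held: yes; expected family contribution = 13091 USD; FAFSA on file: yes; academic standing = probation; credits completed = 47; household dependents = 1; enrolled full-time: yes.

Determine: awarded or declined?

Atomic conditions:
  credits completed ≤ 2: 47 ≤ 2 is false
  expected family contribution ≤ 11255 USD: 13091 ≤ 11255 is false
  GPA > 2.74: 2.8 > 2.74 is true
  FAFSA on file: yes → true
  leadership role held: yes → true
  essays submitted < 1: 0 < 1 is true
  enrolled full-time: yes → true
  declared major = engineering: history == engineering is false
  GPA > 3.05: 2.8 > 3.05 is false
  renewal applicant: no → false
  household dependents ≤ 5: 1 ≤ 5 is true
  academic standing = probation: probation == probation is true
  state resident: yes → true
  NOT FAFSA on file: yes → false
  household dependents ≥ 7: 1 ≥ 7 is false
Combine:
[1.1.1] false OR false OR true = true
[1.1.2] true AND true AND true = true
[1.1.3.1.1] NOT true = false
[1.1.3.1] NOT false = true
[1.1.3] NOT true = false
[1.1] true AND true AND false = false
[1] NOT false = true
[2.1.1.1] false OR false = false
[2.1.1] NOT false = true
[2.1.2.2.1] true AND true = true
[2.1.2.2] NOT true = false
[2.1.2] false AND false = false
[2.1] true → false = false
[2.2.1] true AND false = false
[2.2.2.2] false AND true = false
[2.2.2] false AND false = false
[2.2] false AND false = false
[2] false OR false = false
[root] true OR false = true
Overall: true → awarded

Awarded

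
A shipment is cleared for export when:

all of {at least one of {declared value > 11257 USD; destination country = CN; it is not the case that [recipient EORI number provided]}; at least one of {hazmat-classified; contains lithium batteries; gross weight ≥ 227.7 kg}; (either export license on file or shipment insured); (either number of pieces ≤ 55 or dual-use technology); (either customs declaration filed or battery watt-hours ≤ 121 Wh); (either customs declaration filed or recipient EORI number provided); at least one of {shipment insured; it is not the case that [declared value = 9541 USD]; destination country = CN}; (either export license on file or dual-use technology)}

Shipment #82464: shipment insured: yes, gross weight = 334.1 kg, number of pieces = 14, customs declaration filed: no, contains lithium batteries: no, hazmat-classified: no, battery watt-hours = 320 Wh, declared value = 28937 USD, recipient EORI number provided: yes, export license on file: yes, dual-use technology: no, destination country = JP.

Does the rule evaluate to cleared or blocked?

Atomic conditions:
  declared value > 11257 USD: 28937 > 11257 is true
  destination country = CN: JP == CN is false
  recipient EORI number provided: yes → true
  hazmat-classified: no → false
  contains lithium batteries: no → false
  gross weight ≥ 227.7 kg: 334.1 ≥ 227.7 is true
  export license on file: yes → true
  shipment insured: yes → true
  number of pieces ≤ 55: 14 ≤ 55 is true
  dual-use technology: no → false
  customs declaration filed: no → false
  battery watt-hours ≤ 121 Wh: 320 ≤ 121 is false
  declared value = 9541 USD: 28937 == 9541 is false
Combine:
[1.3] NOT true = false
[1] true OR false OR false = true
[2] false OR false OR true = true
[3] true OR true = true
[4] true OR false = true
[5] false OR false = false
[6] false OR true = true
[7.2] NOT false = true
[7] true OR true OR false = true
[8] true OR false = true
[root] true AND true AND true AND true AND false AND true AND true AND true = false
Overall: false → blocked

Blocked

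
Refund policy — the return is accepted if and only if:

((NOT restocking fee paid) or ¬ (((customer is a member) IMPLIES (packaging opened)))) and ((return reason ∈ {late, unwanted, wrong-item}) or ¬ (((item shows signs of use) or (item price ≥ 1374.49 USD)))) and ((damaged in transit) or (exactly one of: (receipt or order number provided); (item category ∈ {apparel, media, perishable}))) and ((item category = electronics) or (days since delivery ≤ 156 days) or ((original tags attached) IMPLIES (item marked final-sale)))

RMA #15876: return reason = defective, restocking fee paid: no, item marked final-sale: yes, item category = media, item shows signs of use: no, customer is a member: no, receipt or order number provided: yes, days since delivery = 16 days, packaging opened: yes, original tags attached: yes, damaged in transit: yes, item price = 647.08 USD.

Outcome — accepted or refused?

Accepted

Atomic conditions:
  NOT restocking fee paid: no → true
  customer is a member: no → false
  packaging opened: yes → true
  return reason ∈ {late, unwanted, wrong-item}: defective is not in the set → false
  item shows signs of use: no → false
  item price ≥ 1374.49 USD: 647.08 ≥ 1374.49 is false
  damaged in transit: yes → true
  receipt or order number provided: yes → true
  item category ∈ {apparel, media, perishable}: media is in the set → true
  item category = electronics: media == electronics is false
  days since delivery ≤ 156 days: 16 ≤ 156 is true
  original tags attached: yes → true
  item marked final-sale: yes → true
Combine:
[1.2.1] false → true (antecedent false ⇒ implication holds) = true
[1.2] NOT true = false
[1] true OR false = true
[2.2.1] false OR false = false
[2.2] NOT false = true
[2] false OR true = true
[3.2] exactly-one(true, true) = false
[3] true OR false = true
[4.3] true → true = true
[4] false OR true OR true = true
[root] true AND true AND true AND true = true
Overall: true → accepted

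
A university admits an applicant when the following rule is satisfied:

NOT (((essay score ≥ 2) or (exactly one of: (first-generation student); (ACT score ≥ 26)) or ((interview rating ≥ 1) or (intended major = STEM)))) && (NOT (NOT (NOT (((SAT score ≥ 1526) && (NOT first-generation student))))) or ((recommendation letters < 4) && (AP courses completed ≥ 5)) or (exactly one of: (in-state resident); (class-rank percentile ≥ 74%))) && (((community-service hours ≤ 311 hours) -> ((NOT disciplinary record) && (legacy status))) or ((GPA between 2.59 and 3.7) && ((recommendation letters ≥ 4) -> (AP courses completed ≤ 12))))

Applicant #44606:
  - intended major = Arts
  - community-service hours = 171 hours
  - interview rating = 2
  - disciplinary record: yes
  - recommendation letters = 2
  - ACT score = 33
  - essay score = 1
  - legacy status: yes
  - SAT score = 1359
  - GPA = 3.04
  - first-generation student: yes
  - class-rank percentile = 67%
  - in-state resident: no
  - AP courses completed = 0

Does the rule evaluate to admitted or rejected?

Atomic conditions:
  essay score ≥ 2: 1 ≥ 2 is false
  first-generation student: yes → true
  ACT score ≥ 26: 33 ≥ 26 is true
  interview rating ≥ 1: 2 ≥ 1 is true
  intended major = STEM: Arts == STEM is false
  SAT score ≥ 1526: 1359 ≥ 1526 is false
  NOT first-generation student: yes → false
  recommendation letters < 4: 2 < 4 is true
  AP courses completed ≥ 5: 0 ≥ 5 is false
  in-state resident: no → false
  class-rank percentile ≥ 74%: 67 ≥ 74 is false
  community-service hours ≤ 311 hours: 171 ≤ 311 is true
  NOT disciplinary record: yes → false
  legacy status: yes → true
  GPA between 2.59 and 3.7: 3.04 in [2.59, 3.7] is true
  recommendation letters ≥ 4: 2 ≥ 4 is false
  AP courses completed ≤ 12: 0 ≤ 12 is true
Combine:
[1.1.2] exactly-one(true, true) = false
[1.1.3] true OR false = true
[1.1] false OR false OR true = true
[1] NOT true = false
[2.1.1.1.1] false AND false = false
[2.1.1.1] NOT false = true
[2.1.1] NOT true = false
[2.1] NOT false = true
[2.2] true AND false = false
[2.3] exactly-one(false, false) = false
[2] true OR false OR false = true
[3.1.2] false AND true = false
[3.1] true → false = false
[3.2.2] false → true (antecedent false ⇒ implication holds) = true
[3.2] true AND true = true
[3] false OR true = true
[root] false AND true AND true = false
Overall: false → rejected

Rejected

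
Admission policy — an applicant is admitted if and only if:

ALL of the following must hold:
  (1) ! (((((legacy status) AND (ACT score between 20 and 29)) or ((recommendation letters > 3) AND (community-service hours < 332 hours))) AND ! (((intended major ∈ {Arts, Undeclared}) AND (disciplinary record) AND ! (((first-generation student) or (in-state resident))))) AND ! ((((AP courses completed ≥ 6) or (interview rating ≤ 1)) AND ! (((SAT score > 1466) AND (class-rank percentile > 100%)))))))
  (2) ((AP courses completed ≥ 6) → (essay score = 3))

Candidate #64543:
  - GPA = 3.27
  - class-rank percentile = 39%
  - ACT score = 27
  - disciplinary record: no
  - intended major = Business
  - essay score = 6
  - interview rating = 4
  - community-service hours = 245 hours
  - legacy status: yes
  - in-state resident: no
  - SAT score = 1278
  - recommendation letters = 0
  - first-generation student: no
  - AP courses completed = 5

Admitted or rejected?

Rejected

Atomic conditions:
  legacy status: yes → true
  ACT score between 20 and 29: 27 in [20, 29] is true
  recommendation letters > 3: 0 > 3 is false
  community-service hours < 332 hours: 245 < 332 is true
  intended major ∈ {Arts, Undeclared}: Business is not in the set → false
  disciplinary record: no → false
  first-generation student: no → false
  in-state resident: no → false
  AP courses completed ≥ 6: 5 ≥ 6 is false
  interview rating ≤ 1: 4 ≤ 1 is false
  SAT score > 1466: 1278 > 1466 is false
  class-rank percentile > 100%: 39 > 100 is false
  essay score = 3: 6 == 3 is false
Combine:
[1.1.1.1] true AND true = true
[1.1.1.2] false AND true = false
[1.1.1] true OR false = true
[1.1.2.1.3.1] false OR false = false
[1.1.2.1.3] NOT false = true
[1.1.2.1] false AND false AND true = false
[1.1.2] NOT false = true
[1.1.3.1.1] false OR false = false
[1.1.3.1.2.1] false AND false = false
[1.1.3.1.2] NOT false = true
[1.1.3.1] false AND true = false
[1.1.3] NOT false = true
[1.1] true AND true AND true = true
[1] NOT true = false
[2] false → false (antecedent false ⇒ implication holds) = true
[root] false AND true = false
Overall: false → rejected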